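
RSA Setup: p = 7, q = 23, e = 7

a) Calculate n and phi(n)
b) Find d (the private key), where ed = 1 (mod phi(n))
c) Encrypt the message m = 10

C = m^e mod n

Step 1: n = 7 * 23 = 161.
Step 2: phi(n) = (7-1)(23-1) = 6 * 22 = 132.
Step 3: Find d = 7^(-1) mod 132 = 19.
  Verify: 7 * 19 = 133 = 1 (mod 132).
Step 4: C = 10^7 mod 161 = 129.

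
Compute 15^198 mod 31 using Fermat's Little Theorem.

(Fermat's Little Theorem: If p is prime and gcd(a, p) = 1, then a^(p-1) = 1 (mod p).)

Step 1: Since 31 is prime, by Fermat's Little Theorem: 15^30 = 1 (mod 31).
Step 2: Reduce exponent: 198 mod 30 = 18.
Step 3: So 15^198 = 15^18 (mod 31).
Step 4: 15^18 mod 31 = 4.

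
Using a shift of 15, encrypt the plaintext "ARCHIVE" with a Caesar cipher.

Step 1: For each letter, shift forward by 15 positions (mod 26).
  A (position 0) -> position (0+15) mod 26 = 15 -> P
  R (position 17) -> position (17+15) mod 26 = 6 -> G
  C (position 2) -> position (2+15) mod 26 = 17 -> R
  H (position 7) -> position (7+15) mod 26 = 22 -> W
  I (position 8) -> position (8+15) mod 26 = 23 -> X
  V (position 21) -> position (21+15) mod 26 = 10 -> K
  E (position 4) -> position (4+15) mod 26 = 19 -> T
Result: PGRWXKT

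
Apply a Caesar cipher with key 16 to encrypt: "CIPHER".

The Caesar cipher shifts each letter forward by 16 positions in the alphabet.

Step 1: For each letter, shift forward by 16 positions (mod 26).
  C (position 2) -> position (2+16) mod 26 = 18 -> S
  I (position 8) -> position (8+16) mod 26 = 24 -> Y
  P (position 15) -> position (15+16) mod 26 = 5 -> F
  H (position 7) -> position (7+16) mod 26 = 23 -> X
  E (position 4) -> position (4+16) mod 26 = 20 -> U
  R (position 17) -> position (17+16) mod 26 = 7 -> H
Result: SYFXUH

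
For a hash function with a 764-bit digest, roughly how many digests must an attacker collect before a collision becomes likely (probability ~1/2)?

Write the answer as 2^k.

Step 1: The birthday paradox gives collision probability ~50% after sqrt(2^n) = 2^(n/2) hashes.
Step 2: For 764-bit output: 2^(764/2) = 2^382.
Step 3: Approximately 2^382 hash computations needed.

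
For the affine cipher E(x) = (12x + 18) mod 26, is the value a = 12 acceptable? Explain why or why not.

Step 1: Compute gcd(12, 26).
Step 2: gcd(12, 26) = 2.
Since gcd = 2 != 1, 12 shares a common factor with 26, so it cannot be used.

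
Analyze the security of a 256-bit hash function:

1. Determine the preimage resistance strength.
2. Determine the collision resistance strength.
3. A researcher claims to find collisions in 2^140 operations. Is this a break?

Step 1: Preimage resistance requires brute-force of 2^256 operations.
Step 2: Collision resistance (birthday bound) = 2^(256/2) = 2^128.
Step 3: The claimed attack costs 2^140 operations.
Step 4: Since 2^140 >= 2^128, the claimed attack is no faster than the generic birthday attack, so this does not break collision resistance.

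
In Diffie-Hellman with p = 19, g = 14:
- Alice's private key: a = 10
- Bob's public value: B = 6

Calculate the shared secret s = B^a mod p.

Step 1: s = B^a mod p = 6^10 mod 19.
  6^1 mod 19 = 6
  6^2 mod 19 = (6 * 6) mod 19 = 17
  6^3 mod 19 = (17 * 6) mod 19 = 7
  6^4 mod 19 = (7 * 6) mod 19 = 4
  6^5 mod 19 = (4 * 6) mod 19 = 5
  6^6 mod 19 = (5 * 6) mod 19 = 11
  6^7 mod 19 = (11 * 6) mod 19 = 9
  6^8 mod 19 = (9 * 6) mod 19 = 16
  6^9 mod 19 = (16 * 6) mod 19 = 1
  6^10 mod 19 = (1 * 6) mod 19 = 6
Result: shared secret = 6.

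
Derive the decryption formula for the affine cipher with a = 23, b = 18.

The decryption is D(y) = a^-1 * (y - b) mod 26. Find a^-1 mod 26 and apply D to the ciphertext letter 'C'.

Step 1: Find a^-1, the modular inverse of 23 mod 26.
Step 2: We need 23 * a^-1 = 1 (mod 26).
Step 3: 23 * 17 = 391 = 15 * 26 + 1, so a^-1 = 17.
Step 4: D(y) = 17(y - 18) mod 26.
Step 5: Apply to 'C' (y = 2): D(2) = 17 * (2 - 18) mod 26 = 17 * -16 mod 26 = 14 -> 'O'.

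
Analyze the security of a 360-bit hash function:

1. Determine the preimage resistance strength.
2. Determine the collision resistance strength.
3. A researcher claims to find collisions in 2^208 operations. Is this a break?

Step 1: Preimage resistance requires brute-force of 2^360 operations.
Step 2: Collision resistance (birthday bound) = 2^(360/2) = 2^180.
Step 3: The claimed attack costs 2^208 operations.
Step 4: Since 2^208 >= 2^180, the claimed attack is no faster than the generic birthday attack, so this does not break collision resistance.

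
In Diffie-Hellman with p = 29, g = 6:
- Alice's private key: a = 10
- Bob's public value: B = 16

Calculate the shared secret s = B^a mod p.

Step 1: s = B^a mod p = 16^10 mod 29.
  16^1 mod 29 = 16
  16^2 mod 29 = (16 * 16) mod 29 = 24
  16^3 mod 29 = (24 * 16) mod 29 = 7
  16^4 mod 29 = (7 * 16) mod 29 = 25
  16^5 mod 29 = (25 * 16) mod 29 = 23
  16^6 mod 29 = (23 * 16) mod 29 = 20
  16^7 mod 29 = (20 * 16) mod 29 = 1
  16^8 mod 29 = (1 * 16) mod 29 = 16
  16^9 mod 29 = (16 * 16) mod 29 = 24
  16^10 mod 29 = (24 * 16) mod 29 = 7
Result: shared secret = 7.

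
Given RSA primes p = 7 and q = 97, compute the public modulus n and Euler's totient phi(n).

Step 1: n = p * q = 7 * 97 = 679.
Step 2: phi(n) = (p-1)(q-1) = 6 * 96 = 576.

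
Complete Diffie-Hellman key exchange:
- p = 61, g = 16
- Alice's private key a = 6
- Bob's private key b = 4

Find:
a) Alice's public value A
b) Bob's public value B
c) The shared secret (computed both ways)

Step 1: A = g^a mod p = 16^6 mod 61 = 20.
Step 2: B = g^b mod p = 16^4 mod 61 = 22.
Step 3: Alice computes s = B^a mod p = 22^6 mod 61 = 58.
Step 4: Bob computes s = A^b mod p = 20^4 mod 61 = 58.
Both sides agree: shared secret = 58.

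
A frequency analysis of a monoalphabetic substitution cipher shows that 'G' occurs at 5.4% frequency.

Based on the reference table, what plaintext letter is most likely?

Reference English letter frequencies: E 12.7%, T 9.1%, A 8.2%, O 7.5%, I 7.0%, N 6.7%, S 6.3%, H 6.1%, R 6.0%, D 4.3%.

Step 1: The observed frequency is 5.4%.
Step 2: Compare with English frequencies:
  E: 12.7% (difference: 7.3%)
  T: 9.1% (difference: 3.7%)
  A: 8.2% (difference: 2.8%)
  O: 7.5% (difference: 2.1%)
  I: 7.0% (difference: 1.6%)
  N: 6.7% (difference: 1.3%)
  S: 6.3% (difference: 0.9%)
  H: 6.1% (difference: 0.7%)
  R: 6.0% (difference: 0.6%) <-- closest
  D: 4.3% (difference: 1.1%)
Step 3: 'G' most likely represents 'R' (frequency 6.0%).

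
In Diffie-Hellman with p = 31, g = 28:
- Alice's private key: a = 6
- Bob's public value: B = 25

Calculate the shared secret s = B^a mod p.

Step 1: s = B^a mod p = 25^6 mod 31.
  25^1 mod 31 = 25
  25^2 mod 31 = (25 * 25) mod 31 = 5
  25^3 mod 31 = (5 * 25) mod 31 = 1
  25^4 mod 31 = (1 * 25) mod 31 = 25
  25^5 mod 31 = (25 * 25) mod 31 = 5
  25^6 mod 31 = (5 * 25) mod 31 = 1
Result: shared secret = 1.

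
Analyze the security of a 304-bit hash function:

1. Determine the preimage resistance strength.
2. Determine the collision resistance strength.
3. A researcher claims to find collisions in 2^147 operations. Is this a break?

Step 1: Preimage resistance requires brute-force of 2^304 operations.
Step 2: Collision resistance (birthday bound) = 2^(304/2) = 2^152.
Step 3: The claimed attack costs 2^147 operations.
Step 4: Since 2^147 < 2^152, the claimed attack beats the generic birthday bound, so collision resistance is broken.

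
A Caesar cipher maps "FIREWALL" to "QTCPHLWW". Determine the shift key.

Step 1: Compare first letters: F (position 5) -> Q (position 16).
Step 2: Shift = (16 - 5) mod 26 = 11.
The shift value is 11.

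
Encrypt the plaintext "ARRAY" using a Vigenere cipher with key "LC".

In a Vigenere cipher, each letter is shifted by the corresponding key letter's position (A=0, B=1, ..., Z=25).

Step 1: Repeat key to match plaintext length:
  Plaintext: ARRAY
  Key:       LCLCL
Step 2: Encrypt each letter:
  A(0) + L(11) = (0+11) mod 26 = 11 = L
  R(17) + C(2) = (17+2) mod 26 = 19 = T
  R(17) + L(11) = (17+11) mod 26 = 2 = C
  A(0) + C(2) = (0+2) mod 26 = 2 = C
  Y(24) + L(11) = (24+11) mod 26 = 9 = J
Ciphertext: LTCCJ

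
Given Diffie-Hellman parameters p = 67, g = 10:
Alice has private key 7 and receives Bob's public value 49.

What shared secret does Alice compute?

Step 1: s = B^a mod p = 49^7 mod 67.
  49^1 mod 67 = 49
  49^2 mod 67 = (49 * 49) mod 67 = 56
  49^3 mod 67 = (56 * 49) mod 67 = 64
  49^4 mod 67 = (64 * 49) mod 67 = 54
  49^5 mod 67 = (54 * 49) mod 67 = 33
  49^6 mod 67 = (33 * 49) mod 67 = 9
  49^7 mod 67 = (9 * 49) mod 67 = 39
Result: shared secret = 39.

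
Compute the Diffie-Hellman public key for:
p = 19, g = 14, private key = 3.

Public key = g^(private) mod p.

Step 1: A = g^a mod p = 14^3 mod 19.
  14^1 mod 19 = 14
  14^2 mod 19 = (14 * 14) mod 19 = 6
  14^3 mod 19 = (6 * 14) mod 19 = 8
Result: A = 8.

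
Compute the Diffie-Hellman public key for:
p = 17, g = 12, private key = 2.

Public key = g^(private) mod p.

Step 1: A = g^a mod p = 12^2 mod 17.
  12^1 mod 17 = 12
  12^2 mod 17 = (12 * 12) mod 17 = 8
Result: A = 8.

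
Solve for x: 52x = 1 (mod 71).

Step 1: We need x such that 52 * x = 1 (mod 71).
Step 2: Using the extended Euclidean algorithm or trial:
  52 * 56 = 2912 = 41 * 71 + 1.
Step 3: Since 2912 mod 71 = 1, the inverse is x = 56.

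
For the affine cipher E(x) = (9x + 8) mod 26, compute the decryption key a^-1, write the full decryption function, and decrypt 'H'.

Step 1: Find a^-1, the modular inverse of 9 mod 26.
Step 2: We need 9 * a^-1 = 1 (mod 26).
Step 3: 9 * 3 = 27 = 1 * 26 + 1, so a^-1 = 3.
Step 4: D(y) = 3(y - 8) mod 26.
Step 5: Apply to 'H' (y = 7): D(7) = 3 * (7 - 8) mod 26 = 3 * -1 mod 26 = 23 -> 'X'.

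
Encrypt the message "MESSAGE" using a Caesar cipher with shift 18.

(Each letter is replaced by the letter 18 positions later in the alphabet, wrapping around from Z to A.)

Step 1: For each letter, shift forward by 18 positions (mod 26).
  M (position 12) -> position (12+18) mod 26 = 4 -> E
  E (position 4) -> position (4+18) mod 26 = 22 -> W
  S (position 18) -> position (18+18) mod 26 = 10 -> K
  S (position 18) -> position (18+18) mod 26 = 10 -> K
  A (position 0) -> position (0+18) mod 26 = 18 -> S
  G (position 6) -> position (6+18) mod 26 = 24 -> Y
  E (position 4) -> position (4+18) mod 26 = 22 -> W
Result: EWKKSYW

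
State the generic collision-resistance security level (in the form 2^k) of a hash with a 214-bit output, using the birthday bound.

Step 1: The birthday paradox gives collision probability ~50% after sqrt(2^n) = 2^(n/2) hashes.
Step 2: For 214-bit output: 2^(214/2) = 2^107.
Step 3: Approximately 2^107 hash computations needed.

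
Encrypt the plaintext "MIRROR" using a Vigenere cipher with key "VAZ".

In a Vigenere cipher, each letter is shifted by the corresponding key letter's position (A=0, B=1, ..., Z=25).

Step 1: Repeat key to match plaintext length:
  Plaintext: MIRROR
  Key:       VAZVAZ
Step 2: Encrypt each letter:
  M(12) + V(21) = (12+21) mod 26 = 7 = H
  I(8) + A(0) = (8+0) mod 26 = 8 = I
  R(17) + Z(25) = (17+25) mod 26 = 16 = Q
  R(17) + V(21) = (17+21) mod 26 = 12 = M
  O(14) + A(0) = (14+0) mod 26 = 14 = O
  R(17) + Z(25) = (17+25) mod 26 = 16 = Q
Ciphertext: HIQMOQ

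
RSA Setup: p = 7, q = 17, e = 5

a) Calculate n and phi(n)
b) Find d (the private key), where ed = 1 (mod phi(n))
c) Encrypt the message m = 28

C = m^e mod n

Step 1: n = 7 * 17 = 119.
Step 2: phi(n) = (7-1)(17-1) = 6 * 16 = 96.
Step 3: Find d = 5^(-1) mod 96 = 77.
  Verify: 5 * 77 = 385 = 1 (mod 96).
Step 4: C = 28^5 mod 119 = 112.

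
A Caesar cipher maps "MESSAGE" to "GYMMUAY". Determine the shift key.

Step 1: Compare first letters: M (position 12) -> G (position 6).
Step 2: Shift = (6 - 12) mod 26 = 20.
The shift value is 20.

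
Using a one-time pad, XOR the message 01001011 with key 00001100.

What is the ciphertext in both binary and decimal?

Step 1: Write out the XOR operation bit by bit:
  Message: 01001011
  Key:     00001100
  XOR:     01000111
Step 2: Convert to decimal: 01000111 = 71.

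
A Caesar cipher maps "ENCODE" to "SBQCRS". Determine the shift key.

Step 1: Compare first letters: E (position 4) -> S (position 18).
Step 2: Shift = (18 - 4) mod 26 = 14.
The shift value is 14.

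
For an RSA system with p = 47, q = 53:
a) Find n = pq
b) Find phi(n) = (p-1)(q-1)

Step 1: n = p * q = 47 * 53 = 2491.
Step 2: phi(n) = (p-1)(q-1) = 46 * 52 = 2392.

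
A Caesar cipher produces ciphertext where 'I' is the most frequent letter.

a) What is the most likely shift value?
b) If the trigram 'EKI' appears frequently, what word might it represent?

Step 1: In English, 'E' is the most frequent letter (12.7%).
Step 2: The most frequent ciphertext letter is 'I' (position 8).
Step 3: Shift = (8 - 4) mod 26 = 4.
Step 4: Decrypt 'EKI' by shifting back 4:
  E -> A
  K -> G
  I -> E
Step 5: 'EKI' decrypts to 'AGE'.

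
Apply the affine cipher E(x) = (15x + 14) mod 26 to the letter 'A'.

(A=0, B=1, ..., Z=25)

Step 1: Convert 'A' to number: x = 0.
Step 2: E(0) = (15 * 0 + 14) mod 26 = 14 mod 26 = 14.
Step 3: Convert 14 back to letter: O.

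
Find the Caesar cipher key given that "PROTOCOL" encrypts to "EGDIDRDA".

Step 1: Compare first letters: P (position 15) -> E (position 4).
Step 2: Shift = (4 - 15) mod 26 = 15.
The shift value is 15.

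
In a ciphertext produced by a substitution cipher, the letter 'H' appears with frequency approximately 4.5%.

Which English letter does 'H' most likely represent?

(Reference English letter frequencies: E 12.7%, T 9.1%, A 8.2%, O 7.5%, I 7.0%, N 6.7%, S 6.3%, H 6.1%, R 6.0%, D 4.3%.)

Step 1: The observed frequency is 4.5%.
Step 2: Compare with English frequencies:
  E: 12.7% (difference: 8.2%)
  T: 9.1% (difference: 4.6%)
  A: 8.2% (difference: 3.7%)
  O: 7.5% (difference: 3.0%)
  I: 7.0% (difference: 2.5%)
  N: 6.7% (difference: 2.2%)
  S: 6.3% (difference: 1.8%)
  H: 6.1% (difference: 1.6%)
  R: 6.0% (difference: 1.5%)
  D: 4.3% (difference: 0.2%) <-- closest
Step 3: 'H' most likely represents 'D' (frequency 4.3%).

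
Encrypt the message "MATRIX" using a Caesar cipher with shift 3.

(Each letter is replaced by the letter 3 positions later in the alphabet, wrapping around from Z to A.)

Step 1: For each letter, shift forward by 3 positions (mod 26).
  M (position 12) -> position (12+3) mod 26 = 15 -> P
  A (position 0) -> position (0+3) mod 26 = 3 -> D
  T (position 19) -> position (19+3) mod 26 = 22 -> W
  R (position 17) -> position (17+3) mod 26 = 20 -> U
  I (position 8) -> position (8+3) mod 26 = 11 -> L
  X (position 23) -> position (23+3) mod 26 = 0 -> A
Result: PDWULA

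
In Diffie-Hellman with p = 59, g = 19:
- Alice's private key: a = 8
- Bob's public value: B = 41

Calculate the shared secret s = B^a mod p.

Step 1: s = B^a mod p = 41^8 mod 59.
  41^1 mod 59 = 41
  41^2 mod 59 = (41 * 41) mod 59 = 29
  41^3 mod 59 = (29 * 41) mod 59 = 9
  41^4 mod 59 = (9 * 41) mod 59 = 15
  41^5 mod 59 = (15 * 41) mod 59 = 25
  41^6 mod 59 = (25 * 41) mod 59 = 22
  41^7 mod 59 = (22 * 41) mod 59 = 17
  41^8 mod 59 = (17 * 41) mod 59 = 48
Result: shared secret = 48.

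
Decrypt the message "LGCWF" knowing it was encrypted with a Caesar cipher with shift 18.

Step 1: Reverse the shift by subtracting 18 from each letter position.
  L (position 11) -> position (11-18) mod 26 = 19 -> T
  G (position 6) -> position (6-18) mod 26 = 14 -> O
  C (position 2) -> position (2-18) mod 26 = 10 -> K
  W (position 22) -> position (22-18) mod 26 = 4 -> E
  F (position 5) -> position (5-18) mod 26 = 13 -> N
Decrypted message: TOKEN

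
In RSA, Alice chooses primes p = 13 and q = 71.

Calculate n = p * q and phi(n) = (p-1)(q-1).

Step 1: n = p * q = 13 * 71 = 923.
Step 2: phi(n) = (p-1)(q-1) = 12 * 70 = 840.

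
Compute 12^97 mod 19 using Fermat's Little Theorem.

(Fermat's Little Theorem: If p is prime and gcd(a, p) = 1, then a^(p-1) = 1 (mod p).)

Step 1: Since 19 is prime, by Fermat's Little Theorem: 12^18 = 1 (mod 19).
Step 2: Reduce exponent: 97 mod 18 = 7.
Step 3: So 12^97 = 12^7 (mod 19).
Step 4: 12^7 mod 19 = 12.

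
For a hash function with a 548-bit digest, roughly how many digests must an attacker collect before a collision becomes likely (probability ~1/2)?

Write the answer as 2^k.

Step 1: The birthday paradox gives collision probability ~50% after sqrt(2^n) = 2^(n/2) hashes.
Step 2: For 548-bit output: 2^(548/2) = 2^274.
Step 3: Approximately 2^274 hash computations needed.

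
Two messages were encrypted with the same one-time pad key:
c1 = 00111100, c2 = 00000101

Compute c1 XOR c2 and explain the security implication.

Step 1: c1 XOR c2 = (m1 XOR k) XOR (m2 XOR k).
Step 2: By XOR associativity/commutativity: = m1 XOR m2 XOR k XOR k = m1 XOR m2.
Step 3: 00111100 XOR 00000101 = 00111001 = 57.
Step 4: The key cancels out! An attacker learns m1 XOR m2 = 57, revealing the relationship between plaintexts.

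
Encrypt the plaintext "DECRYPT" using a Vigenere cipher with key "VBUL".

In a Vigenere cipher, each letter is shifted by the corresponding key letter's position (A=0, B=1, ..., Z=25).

Step 1: Repeat key to match plaintext length:
  Plaintext: DECRYPT
  Key:       VBULVBU
Step 2: Encrypt each letter:
  D(3) + V(21) = (3+21) mod 26 = 24 = Y
  E(4) + B(1) = (4+1) mod 26 = 5 = F
  C(2) + U(20) = (2+20) mod 26 = 22 = W
  R(17) + L(11) = (17+11) mod 26 = 2 = C
  Y(24) + V(21) = (24+21) mod 26 = 19 = T
  P(15) + B(1) = (15+1) mod 26 = 16 = Q
  T(19) + U(20) = (19+20) mod 26 = 13 = N
Ciphertext: YFWCTQN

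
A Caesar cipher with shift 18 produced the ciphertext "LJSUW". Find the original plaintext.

Step 1: Reverse the shift by subtracting 18 from each letter position.
  L (position 11) -> position (11-18) mod 26 = 19 -> T
  J (position 9) -> position (9-18) mod 26 = 17 -> R
  S (position 18) -> position (18-18) mod 26 = 0 -> A
  U (position 20) -> position (20-18) mod 26 = 2 -> C
  W (position 22) -> position (22-18) mod 26 = 4 -> E
Decrypted message: TRACE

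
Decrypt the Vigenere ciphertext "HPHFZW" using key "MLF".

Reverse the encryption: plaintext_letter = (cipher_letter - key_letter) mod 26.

Step 1: Extend key: MLFMLF
Step 2: Decrypt each letter (c - k) mod 26:
  H(7) - M(12) = (7-12) mod 26 = 21 = V
  P(15) - L(11) = (15-11) mod 26 = 4 = E
  H(7) - F(5) = (7-5) mod 26 = 2 = C
  F(5) - M(12) = (5-12) mod 26 = 19 = T
  Z(25) - L(11) = (25-11) mod 26 = 14 = O
  W(22) - F(5) = (22-5) mod 26 = 17 = R
Plaintext: VECTOR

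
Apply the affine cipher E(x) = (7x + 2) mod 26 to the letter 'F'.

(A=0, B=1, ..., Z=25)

Step 1: Convert 'F' to number: x = 5.
Step 2: E(5) = (7 * 5 + 2) mod 26 = 37 mod 26 = 11.
Step 3: Convert 11 back to letter: L.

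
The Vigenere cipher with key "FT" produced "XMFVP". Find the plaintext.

Step 1: Extend key: FTFTF
Step 2: Decrypt each letter (c - k) mod 26:
  X(23) - F(5) = (23-5) mod 26 = 18 = S
  M(12) - T(19) = (12-19) mod 26 = 19 = T
  F(5) - F(5) = (5-5) mod 26 = 0 = A
  V(21) - T(19) = (21-19) mod 26 = 2 = C
  P(15) - F(5) = (15-5) mod 26 = 10 = K
Plaintext: STACK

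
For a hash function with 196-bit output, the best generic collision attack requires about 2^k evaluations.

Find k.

Step 1: The hash has a 196-bit output.
Step 2: Collision resistance means it should be infeasible to find any x != y with h(x) = h(y).
By the birthday bound, a generic collision search succeeds after about sqrt(2^196) = 2^(196/2) = 2^98 evaluations.
Step 3: Security level = 98 bits.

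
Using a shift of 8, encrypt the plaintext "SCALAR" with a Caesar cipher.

Step 1: For each letter, shift forward by 8 positions (mod 26).
  S (position 18) -> position (18+8) mod 26 = 0 -> A
  C (position 2) -> position (2+8) mod 26 = 10 -> K
  A (position 0) -> position (0+8) mod 26 = 8 -> I
  L (position 11) -> position (11+8) mod 26 = 19 -> T
  A (position 0) -> position (0+8) mod 26 = 8 -> I
  R (position 17) -> position (17+8) mod 26 = 25 -> Z
Result: AKITIZ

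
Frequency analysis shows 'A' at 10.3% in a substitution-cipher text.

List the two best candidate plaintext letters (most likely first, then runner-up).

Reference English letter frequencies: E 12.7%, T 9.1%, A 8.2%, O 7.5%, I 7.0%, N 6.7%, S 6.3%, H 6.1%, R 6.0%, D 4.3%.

Step 1: Observed frequency of 'A' is 10.3%.
Step 2: Compute distances to each reference frequency and sort:
  T (9.1%): difference = 1.2% <-- BEST
  A (8.2%): difference = 2.1% <-- RUNNER-UP
  E (12.7%): difference = 2.4%
  O (7.5%): difference = 2.8%
  I (7.0%): difference = 3.3%
Step 3: Most likely is 'T' (9.1%, diff 1.2%); second most likely is 'A' (8.2%, diff 2.1%).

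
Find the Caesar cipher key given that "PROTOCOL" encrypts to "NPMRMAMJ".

Step 1: Compare first letters: P (position 15) -> N (position 13).
Step 2: Shift = (13 - 15) mod 26 = 24.
The shift value is 24.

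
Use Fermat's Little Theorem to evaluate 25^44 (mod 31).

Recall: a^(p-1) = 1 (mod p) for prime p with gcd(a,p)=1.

Step 1: Since 31 is prime, by Fermat's Little Theorem: 25^30 = 1 (mod 31).
Step 2: Reduce exponent: 44 mod 30 = 14.
Step 3: So 25^44 = 25^14 (mod 31).
Step 4: 25^14 mod 31 = 5.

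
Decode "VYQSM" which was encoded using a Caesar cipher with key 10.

Step 1: Reverse the shift by subtracting 10 from each letter position.
  V (position 21) -> position (21-10) mod 26 = 11 -> L
  Y (position 24) -> position (24-10) mod 26 = 14 -> O
  Q (position 16) -> position (16-10) mod 26 = 6 -> G
  S (position 18) -> position (18-10) mod 26 = 8 -> I
  M (position 12) -> position (12-10) mod 26 = 2 -> C
Decrypted message: LOGIC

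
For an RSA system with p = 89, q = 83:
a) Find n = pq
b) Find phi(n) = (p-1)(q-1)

Step 1: n = p * q = 89 * 83 = 7387.
Step 2: phi(n) = (p-1)(q-1) = 88 * 82 = 7216.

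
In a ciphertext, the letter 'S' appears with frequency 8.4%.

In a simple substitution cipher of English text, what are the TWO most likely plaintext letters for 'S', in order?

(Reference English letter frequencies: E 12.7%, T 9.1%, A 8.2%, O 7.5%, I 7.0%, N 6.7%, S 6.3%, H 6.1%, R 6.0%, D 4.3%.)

Step 1: Observed frequency of 'S' is 8.4%.
Step 2: Compute distances to each reference frequency and sort:
  A (8.2%): difference = 0.2% <-- BEST
  T (9.1%): difference = 0.7% <-- RUNNER-UP
  O (7.5%): difference = 0.9%
  I (7.0%): difference = 1.4%
  N (6.7%): difference = 1.7%
Step 3: Most likely is 'A' (8.2%, diff 0.2%); second most likely is 'T' (9.1%, diff 0.7%).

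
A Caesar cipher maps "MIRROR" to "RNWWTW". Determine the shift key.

Step 1: Compare first letters: M (position 12) -> R (position 17).
Step 2: Shift = (17 - 12) mod 26 = 5.
The shift value is 5.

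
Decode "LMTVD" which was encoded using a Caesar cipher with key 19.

Step 1: Reverse the shift by subtracting 19 from each letter position.
  L (position 11) -> position (11-19) mod 26 = 18 -> S
  M (position 12) -> position (12-19) mod 26 = 19 -> T
  T (position 19) -> position (19-19) mod 26 = 0 -> A
  V (position 21) -> position (21-19) mod 26 = 2 -> C
  D (position 3) -> position (3-19) mod 26 = 10 -> K
Decrypted message: STACK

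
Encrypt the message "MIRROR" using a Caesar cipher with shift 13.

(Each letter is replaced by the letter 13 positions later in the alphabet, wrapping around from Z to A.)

Step 1: For each letter, shift forward by 13 positions (mod 26).
  M (position 12) -> position (12+13) mod 26 = 25 -> Z
  I (position 8) -> position (8+13) mod 26 = 21 -> V
  R (position 17) -> position (17+13) mod 26 = 4 -> E
  R (position 17) -> position (17+13) mod 26 = 4 -> E
  O (position 14) -> position (14+13) mod 26 = 1 -> B
  R (position 17) -> position (17+13) mod 26 = 4 -> E
Result: ZVEEBE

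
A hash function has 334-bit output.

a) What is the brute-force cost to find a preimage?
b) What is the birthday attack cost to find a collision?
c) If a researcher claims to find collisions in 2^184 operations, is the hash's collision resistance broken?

Step 1: Preimage resistance requires brute-force of 2^334 operations.
Step 2: Collision resistance (birthday bound) = 2^(334/2) = 2^167.
Step 3: The claimed attack costs 2^184 operations.
Step 4: Since 2^184 >= 2^167, the claimed attack is no faster than the generic birthday attack, so this does not break collision resistance.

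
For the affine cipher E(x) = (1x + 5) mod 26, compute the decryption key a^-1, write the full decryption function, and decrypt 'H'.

Step 1: Find a^-1, the modular inverse of 1 mod 26.
Step 2: We need 1 * a^-1 = 1 (mod 26).
Step 3: 1 * 1 = 1 = 0 * 26 + 1, so a^-1 = 1.
Step 4: D(y) = 1(y - 5) mod 26.
Step 5: Apply to 'H' (y = 7): D(7) = 1 * (7 - 5) mod 26 = 1 * 2 mod 26 = 2 -> 'C'.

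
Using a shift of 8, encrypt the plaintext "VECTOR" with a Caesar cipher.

Step 1: For each letter, shift forward by 8 positions (mod 26).
  V (position 21) -> position (21+8) mod 26 = 3 -> D
  E (position 4) -> position (4+8) mod 26 = 12 -> M
  C (position 2) -> position (2+8) mod 26 = 10 -> K
  T (position 19) -> position (19+8) mod 26 = 1 -> B
  O (position 14) -> position (14+8) mod 26 = 22 -> W
  R (position 17) -> position (17+8) mod 26 = 25 -> Z
Result: DMKBWZ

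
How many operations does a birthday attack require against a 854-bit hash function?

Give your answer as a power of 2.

Step 1: The birthday paradox gives collision probability ~50% after sqrt(2^n) = 2^(n/2) hashes.
Step 2: For 854-bit output: 2^(854/2) = 2^427.
Step 3: Approximately 2^427 hash computations needed.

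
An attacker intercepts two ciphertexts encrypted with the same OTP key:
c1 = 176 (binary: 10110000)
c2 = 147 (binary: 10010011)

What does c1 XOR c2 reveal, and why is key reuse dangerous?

Step 1: c1 XOR c2 = (m1 XOR k) XOR (m2 XOR k).
Step 2: By XOR associativity/commutativity: = m1 XOR m2 XOR k XOR k = m1 XOR m2.
Step 3: 10110000 XOR 10010011 = 00100011 = 35.
Step 4: The key cancels out! An attacker learns m1 XOR m2 = 35, revealing the relationship between plaintexts.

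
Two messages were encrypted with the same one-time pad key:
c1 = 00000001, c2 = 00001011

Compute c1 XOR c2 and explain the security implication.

Step 1: c1 XOR c2 = (m1 XOR k) XOR (m2 XOR k).
Step 2: By XOR associativity/commutativity: = m1 XOR m2 XOR k XOR k = m1 XOR m2.
Step 3: 00000001 XOR 00001011 = 00001010 = 10.
Step 4: The key cancels out! An attacker learns m1 XOR m2 = 10, revealing the relationship between plaintexts.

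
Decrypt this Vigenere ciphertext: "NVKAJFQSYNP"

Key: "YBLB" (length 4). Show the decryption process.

Step 1: Key 'YBLB' has length 4. Extended key: YBLBYBLBYBL
Step 2: Decrypt each position:
  N(13) - Y(24) = 15 = P
  V(21) - B(1) = 20 = U
  K(10) - L(11) = 25 = Z
  A(0) - B(1) = 25 = Z
  J(9) - Y(24) = 11 = L
  F(5) - B(1) = 4 = E
  Q(16) - L(11) = 5 = F
  S(18) - B(1) = 17 = R
  Y(24) - Y(24) = 0 = A
  N(13) - B(1) = 12 = M
  P(15) - L(11) = 4 = E
Plaintext: PUZZLEFRAME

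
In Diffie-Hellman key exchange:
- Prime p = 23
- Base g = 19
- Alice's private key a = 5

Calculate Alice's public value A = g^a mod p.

Step 1: A = g^a mod p = 19^5 mod 23.
  19^1 mod 23 = 19
  19^2 mod 23 = (19 * 19) mod 23 = 16
  19^3 mod 23 = (16 * 19) mod 23 = 5
  19^4 mod 23 = (5 * 19) mod 23 = 3
  19^5 mod 23 = (3 * 19) mod 23 = 11
Result: A = 11.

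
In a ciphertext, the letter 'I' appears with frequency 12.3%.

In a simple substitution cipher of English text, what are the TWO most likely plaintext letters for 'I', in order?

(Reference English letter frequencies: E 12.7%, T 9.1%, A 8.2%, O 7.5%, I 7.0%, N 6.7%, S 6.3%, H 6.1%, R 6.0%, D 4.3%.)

Step 1: Observed frequency of 'I' is 12.3%.
Step 2: Compute distances to each reference frequency and sort:
  E (12.7%): difference = 0.4% <-- BEST
  T (9.1%): difference = 3.2% <-- RUNNER-UP
  A (8.2%): difference = 4.1%
  O (7.5%): difference = 4.8%
  I (7.0%): difference = 5.3%
Step 3: Most likely is 'E' (12.7%, diff 0.4%); second most likely is 'T' (9.1%, diff 3.2%).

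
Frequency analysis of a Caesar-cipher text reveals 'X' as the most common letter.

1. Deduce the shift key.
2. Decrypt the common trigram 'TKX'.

Step 1: In English, 'E' is the most frequent letter (12.7%).
Step 2: The most frequent ciphertext letter is 'X' (position 23).
Step 3: Shift = (23 - 4) mod 26 = 19.
Step 4: Decrypt 'TKX' by shifting back 19:
  T -> A
  K -> R
  X -> E
Step 5: 'TKX' decrypts to 'ARE'.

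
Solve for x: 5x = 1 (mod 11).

Step 1: We need x such that 5 * x = 1 (mod 11).
Step 2: Using the extended Euclidean algorithm or trial:
  5 * 9 = 45 = 4 * 11 + 1.
Step 3: Since 45 mod 11 = 1, the inverse is x = 9.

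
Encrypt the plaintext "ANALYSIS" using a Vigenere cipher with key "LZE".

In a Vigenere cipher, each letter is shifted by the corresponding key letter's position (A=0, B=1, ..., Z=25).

Step 1: Repeat key to match plaintext length:
  Plaintext: ANALYSIS
  Key:       LZELZELZ
Step 2: Encrypt each letter:
  A(0) + L(11) = (0+11) mod 26 = 11 = L
  N(13) + Z(25) = (13+25) mod 26 = 12 = M
  A(0) + E(4) = (0+4) mod 26 = 4 = E
  L(11) + L(11) = (11+11) mod 26 = 22 = W
  Y(24) + Z(25) = (24+25) mod 26 = 23 = X
  S(18) + E(4) = (18+4) mod 26 = 22 = W
  I(8) + L(11) = (8+11) mod 26 = 19 = T
  S(18) + Z(25) = (18+25) mod 26 = 17 = R
Ciphertext: LMEWXWTR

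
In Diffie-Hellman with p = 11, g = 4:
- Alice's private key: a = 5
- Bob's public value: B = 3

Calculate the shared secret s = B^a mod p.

Step 1: s = B^a mod p = 3^5 mod 11.
  3^1 mod 11 = 3
  3^2 mod 11 = (3 * 3) mod 11 = 9
  3^3 mod 11 = (9 * 3) mod 11 = 5
  3^4 mod 11 = (5 * 3) mod 11 = 4
  3^5 mod 11 = (4 * 3) mod 11 = 1
Result: shared secret = 1.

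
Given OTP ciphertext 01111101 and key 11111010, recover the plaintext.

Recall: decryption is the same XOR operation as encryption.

Step 1: XOR ciphertext with key:
  Ciphertext: 01111101
  Key:        11111010
  XOR:        10000111
Step 2: Plaintext = 10000111 = 135 in decimal.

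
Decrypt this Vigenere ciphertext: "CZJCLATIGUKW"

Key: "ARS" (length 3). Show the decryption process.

Step 1: Key 'ARS' has length 3. Extended key: ARSARSARSARS
Step 2: Decrypt each position:
  C(2) - A(0) = 2 = C
  Z(25) - R(17) = 8 = I
  J(9) - S(18) = 17 = R
  C(2) - A(0) = 2 = C
  L(11) - R(17) = 20 = U
  A(0) - S(18) = 8 = I
  T(19) - A(0) = 19 = T
  I(8) - R(17) = 17 = R
  G(6) - S(18) = 14 = O
  U(20) - A(0) = 20 = U
  K(10) - R(17) = 19 = T
  W(22) - S(18) = 4 = E
Plaintext: CIRCUITROUTE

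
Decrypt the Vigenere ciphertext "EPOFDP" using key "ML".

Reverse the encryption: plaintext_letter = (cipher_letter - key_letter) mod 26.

Step 1: Extend key: MLMLML
Step 2: Decrypt each letter (c - k) mod 26:
  E(4) - M(12) = (4-12) mod 26 = 18 = S
  P(15) - L(11) = (15-11) mod 26 = 4 = E
  O(14) - M(12) = (14-12) mod 26 = 2 = C
  F(5) - L(11) = (5-11) mod 26 = 20 = U
  D(3) - M(12) = (3-12) mod 26 = 17 = R
  P(15) - L(11) = (15-11) mod 26 = 4 = E
Plaintext: SECURE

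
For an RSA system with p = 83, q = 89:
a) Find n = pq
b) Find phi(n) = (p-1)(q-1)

Step 1: n = p * q = 83 * 89 = 7387.
Step 2: phi(n) = (p-1)(q-1) = 82 * 88 = 7216.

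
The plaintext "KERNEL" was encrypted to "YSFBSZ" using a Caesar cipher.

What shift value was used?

Step 1: Compare first letters: K (position 10) -> Y (position 24).
Step 2: Shift = (24 - 10) mod 26 = 14.
The shift value is 14.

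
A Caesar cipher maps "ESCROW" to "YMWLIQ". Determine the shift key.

Step 1: Compare first letters: E (position 4) -> Y (position 24).
Step 2: Shift = (24 - 4) mod 26 = 20.
The shift value is 20.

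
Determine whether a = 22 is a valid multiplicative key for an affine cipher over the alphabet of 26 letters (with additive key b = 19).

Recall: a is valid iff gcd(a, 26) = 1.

Step 1: Compute gcd(22, 26).
Step 2: gcd(22, 26) = 2.
Since gcd = 2 != 1, 22 shares a common factor with 26, so it cannot be used.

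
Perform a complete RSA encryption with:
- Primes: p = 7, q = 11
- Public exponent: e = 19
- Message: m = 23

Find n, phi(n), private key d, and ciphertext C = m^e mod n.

Step 1: n = 7 * 11 = 77.
Step 2: phi(n) = (7-1)(11-1) = 6 * 10 = 60.
Step 3: Find d = 19^(-1) mod 60 = 19.
  Verify: 19 * 19 = 361 = 1 (mod 60).
Step 4: C = 23^19 mod 77 = 23.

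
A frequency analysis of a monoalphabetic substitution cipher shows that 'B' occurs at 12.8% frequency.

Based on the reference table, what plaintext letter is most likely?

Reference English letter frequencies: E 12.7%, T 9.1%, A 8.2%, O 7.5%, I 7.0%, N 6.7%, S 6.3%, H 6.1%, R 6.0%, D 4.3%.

Step 1: The observed frequency is 12.8%.
Step 2: Compare with English frequencies:
  E: 12.7% (difference: 0.1%) <-- closest
  T: 9.1% (difference: 3.7%)
  A: 8.2% (difference: 4.6%)
  O: 7.5% (difference: 5.3%)
  I: 7.0% (difference: 5.8%)
  N: 6.7% (difference: 6.1%)
  S: 6.3% (difference: 6.5%)
  H: 6.1% (difference: 6.7%)
  R: 6.0% (difference: 6.8%)
  D: 4.3% (difference: 8.5%)
Step 3: 'B' most likely represents 'E' (frequency 12.7%).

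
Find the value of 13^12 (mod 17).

Step 1: Compute 13^12 mod 17 step by step, reducing modulo 17 at each step.
  13^1 mod 17 = 13
  13^2 mod 17 = (13 * 13) mod 17 = 16
  13^3 mod 17 = (16 * 13) mod 17 = 4
  13^4 mod 17 = (4 * 13) mod 17 = 1
  13^5 mod 17 = (1 * 13) mod 17 = 13
  13^6 mod 17 = (13 * 13) mod 17 = 16
  13^7 mod 17 = (16 * 13) mod 17 = 4
  13^8 mod 17 = (4 * 13) mod 17 = 1
  13^9 mod 17 = (1 * 13) mod 17 = 13
  13^10 mod 17 = (13 * 13) mod 17 = 16
  13^11 mod 17 = (16 * 13) mod 17 = 4
  13^12 mod 17 = (4 * 13) mod 17 = 1
Step 2: Result = 1.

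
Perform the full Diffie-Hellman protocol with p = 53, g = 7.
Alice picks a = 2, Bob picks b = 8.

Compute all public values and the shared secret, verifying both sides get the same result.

Step 1: A = g^a mod p = 7^2 mod 53 = 49.
Step 2: B = g^b mod p = 7^8 mod 53 = 44.
Step 3: Alice computes s = B^a mod p = 44^2 mod 53 = 28.
Step 4: Bob computes s = A^b mod p = 49^8 mod 53 = 28.
Both sides agree: shared secret = 28.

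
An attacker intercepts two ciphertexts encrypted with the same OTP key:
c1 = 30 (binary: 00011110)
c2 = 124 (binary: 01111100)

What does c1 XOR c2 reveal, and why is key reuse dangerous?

Step 1: c1 XOR c2 = (m1 XOR k) XOR (m2 XOR k).
Step 2: By XOR associativity/commutativity: = m1 XOR m2 XOR k XOR k = m1 XOR m2.
Step 3: 00011110 XOR 01111100 = 01100010 = 98.
Step 4: The key cancels out! An attacker learns m1 XOR m2 = 98, revealing the relationship between plaintexts.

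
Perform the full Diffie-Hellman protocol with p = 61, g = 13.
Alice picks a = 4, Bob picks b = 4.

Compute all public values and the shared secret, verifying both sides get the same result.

Step 1: A = g^a mod p = 13^4 mod 61 = 13.
Step 2: B = g^b mod p = 13^4 mod 61 = 13.
Step 3: Alice computes s = B^a mod p = 13^4 mod 61 = 13.
Step 4: Bob computes s = A^b mod p = 13^4 mod 61 = 13.
Both sides agree: shared secret = 13.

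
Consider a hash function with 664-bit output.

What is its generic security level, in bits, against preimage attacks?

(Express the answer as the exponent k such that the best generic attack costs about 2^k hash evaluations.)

Step 1: The hash has a 664-bit output.
Step 2: Preimage resistance means: given a digest h(x), it should be infeasible to find any input that hashes to it.
With a 664-bit output there are 2^664 possible digests, so a generic brute-force preimage search costs about 2^664 evaluations.
Step 3: Security level = 664 bits.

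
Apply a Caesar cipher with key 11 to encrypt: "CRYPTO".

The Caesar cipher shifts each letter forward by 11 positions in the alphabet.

Step 1: For each letter, shift forward by 11 positions (mod 26).
  C (position 2) -> position (2+11) mod 26 = 13 -> N
  R (position 17) -> position (17+11) mod 26 = 2 -> C
  Y (position 24) -> position (24+11) mod 26 = 9 -> J
  P (position 15) -> position (15+11) mod 26 = 0 -> A
  T (position 19) -> position (19+11) mod 26 = 4 -> E
  O (position 14) -> position (14+11) mod 26 = 25 -> Z
Result: NCJAEZ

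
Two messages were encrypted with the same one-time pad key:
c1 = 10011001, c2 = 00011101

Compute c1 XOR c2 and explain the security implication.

Step 1: c1 XOR c2 = (m1 XOR k) XOR (m2 XOR k).
Step 2: By XOR associativity/commutativity: = m1 XOR m2 XOR k XOR k = m1 XOR m2.
Step 3: 10011001 XOR 00011101 = 10000100 = 132.
Step 4: The key cancels out! An attacker learns m1 XOR m2 = 132, revealing the relationship between plaintexts.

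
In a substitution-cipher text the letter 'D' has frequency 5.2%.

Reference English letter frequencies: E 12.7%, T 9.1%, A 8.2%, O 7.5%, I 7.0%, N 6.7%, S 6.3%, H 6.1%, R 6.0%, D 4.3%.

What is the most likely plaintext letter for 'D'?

Step 1: The observed frequency is 5.2%.
Step 2: Compare with English frequencies:
  E: 12.7% (difference: 7.5%)
  T: 9.1% (difference: 3.9%)
  A: 8.2% (difference: 3.0%)
  O: 7.5% (difference: 2.3%)
  I: 7.0% (difference: 1.8%)
  N: 6.7% (difference: 1.5%)
  S: 6.3% (difference: 1.1%)
  H: 6.1% (difference: 0.9%)
  R: 6.0% (difference: 0.8%) <-- closest
  D: 4.3% (difference: 0.9%)
Step 3: 'D' most likely represents 'R' (frequency 6.0%).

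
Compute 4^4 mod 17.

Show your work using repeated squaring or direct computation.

Step 1: Compute 4^4 mod 17 step by step, reducing modulo 17 at each step.
  4^1 mod 17 = 4
  4^2 mod 17 = (4 * 4) mod 17 = 16
  4^3 mod 17 = (16 * 4) mod 17 = 13
  4^4 mod 17 = (13 * 4) mod 17 = 1
Step 2: Result = 1.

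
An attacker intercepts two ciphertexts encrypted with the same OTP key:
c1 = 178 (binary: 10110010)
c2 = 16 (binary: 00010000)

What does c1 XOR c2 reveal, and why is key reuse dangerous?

Step 1: c1 XOR c2 = (m1 XOR k) XOR (m2 XOR k).
Step 2: By XOR associativity/commutativity: = m1 XOR m2 XOR k XOR k = m1 XOR m2.
Step 3: 10110010 XOR 00010000 = 10100010 = 162.
Step 4: The key cancels out! An attacker learns m1 XOR m2 = 162, revealing the relationship between plaintexts.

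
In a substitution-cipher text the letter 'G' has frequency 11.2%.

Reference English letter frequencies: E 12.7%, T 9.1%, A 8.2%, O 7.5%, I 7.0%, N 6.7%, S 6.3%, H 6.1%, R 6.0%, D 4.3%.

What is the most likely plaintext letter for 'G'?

Step 1: The observed frequency is 11.2%.
Step 2: Compare with English frequencies:
  E: 12.7% (difference: 1.5%) <-- closest
  T: 9.1% (difference: 2.1%)
  A: 8.2% (difference: 3.0%)
  O: 7.5% (difference: 3.7%)
  I: 7.0% (difference: 4.2%)
  N: 6.7% (difference: 4.5%)
  S: 6.3% (difference: 4.9%)
  H: 6.1% (difference: 5.1%)
  R: 6.0% (difference: 5.2%)
  D: 4.3% (difference: 6.9%)
Step 3: 'G' most likely represents 'E' (frequency 12.7%).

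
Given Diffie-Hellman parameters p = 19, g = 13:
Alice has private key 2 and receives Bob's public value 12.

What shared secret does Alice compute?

Step 1: s = B^a mod p = 12^2 mod 19.
  12^1 mod 19 = 12
  12^2 mod 19 = (12 * 12) mod 19 = 11
Result: shared secret = 11.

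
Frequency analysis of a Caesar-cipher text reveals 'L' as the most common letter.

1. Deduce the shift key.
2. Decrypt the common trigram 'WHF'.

Step 1: In English, 'E' is the most frequent letter (12.7%).
Step 2: The most frequent ciphertext letter is 'L' (position 11).
Step 3: Shift = (11 - 4) mod 26 = 7.
Step 4: Decrypt 'WHF' by shifting back 7:
  W -> P
  H -> A
  F -> Y
Step 5: 'WHF' decrypts to 'PAY'.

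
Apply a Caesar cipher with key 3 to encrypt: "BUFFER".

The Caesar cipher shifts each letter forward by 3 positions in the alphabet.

Step 1: For each letter, shift forward by 3 positions (mod 26).
  B (position 1) -> position (1+3) mod 26 = 4 -> E
  U (position 20) -> position (20+3) mod 26 = 23 -> X
  F (position 5) -> position (5+3) mod 26 = 8 -> I
  F (position 5) -> position (5+3) mod 26 = 8 -> I
  E (position 4) -> position (4+3) mod 26 = 7 -> H
  R (position 17) -> position (17+3) mod 26 = 20 -> U
Result: EXIIHU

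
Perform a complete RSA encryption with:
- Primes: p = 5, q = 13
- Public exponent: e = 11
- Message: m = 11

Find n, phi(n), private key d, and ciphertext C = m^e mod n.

Step 1: n = 5 * 13 = 65.
Step 2: phi(n) = (5-1)(13-1) = 4 * 12 = 48.
Step 3: Find d = 11^(-1) mod 48 = 35.
  Verify: 11 * 35 = 385 = 1 (mod 48).
Step 4: C = 11^11 mod 65 = 6.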